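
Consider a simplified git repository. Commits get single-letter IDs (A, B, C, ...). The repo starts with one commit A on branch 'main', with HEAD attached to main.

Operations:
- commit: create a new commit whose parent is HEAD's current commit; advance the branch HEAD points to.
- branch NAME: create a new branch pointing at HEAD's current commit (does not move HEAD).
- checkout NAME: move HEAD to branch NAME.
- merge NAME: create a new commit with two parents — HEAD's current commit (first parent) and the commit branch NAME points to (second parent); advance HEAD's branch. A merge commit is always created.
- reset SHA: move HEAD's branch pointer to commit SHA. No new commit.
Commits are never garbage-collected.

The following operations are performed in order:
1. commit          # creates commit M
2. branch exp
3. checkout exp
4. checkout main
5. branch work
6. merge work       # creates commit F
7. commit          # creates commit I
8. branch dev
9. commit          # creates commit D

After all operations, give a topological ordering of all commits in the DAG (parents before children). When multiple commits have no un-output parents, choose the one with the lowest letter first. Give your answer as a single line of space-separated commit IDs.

Answer: A M F I D

Derivation:
After op 1 (commit): HEAD=main@M [main=M]
After op 2 (branch): HEAD=main@M [exp=M main=M]
After op 3 (checkout): HEAD=exp@M [exp=M main=M]
After op 4 (checkout): HEAD=main@M [exp=M main=M]
After op 5 (branch): HEAD=main@M [exp=M main=M work=M]
After op 6 (merge): HEAD=main@F [exp=M main=F work=M]
After op 7 (commit): HEAD=main@I [exp=M main=I work=M]
After op 8 (branch): HEAD=main@I [dev=I exp=M main=I work=M]
After op 9 (commit): HEAD=main@D [dev=I exp=M main=D work=M]
commit A: parents=[]
commit D: parents=['I']
commit F: parents=['M', 'M']
commit I: parents=['F']
commit M: parents=['A']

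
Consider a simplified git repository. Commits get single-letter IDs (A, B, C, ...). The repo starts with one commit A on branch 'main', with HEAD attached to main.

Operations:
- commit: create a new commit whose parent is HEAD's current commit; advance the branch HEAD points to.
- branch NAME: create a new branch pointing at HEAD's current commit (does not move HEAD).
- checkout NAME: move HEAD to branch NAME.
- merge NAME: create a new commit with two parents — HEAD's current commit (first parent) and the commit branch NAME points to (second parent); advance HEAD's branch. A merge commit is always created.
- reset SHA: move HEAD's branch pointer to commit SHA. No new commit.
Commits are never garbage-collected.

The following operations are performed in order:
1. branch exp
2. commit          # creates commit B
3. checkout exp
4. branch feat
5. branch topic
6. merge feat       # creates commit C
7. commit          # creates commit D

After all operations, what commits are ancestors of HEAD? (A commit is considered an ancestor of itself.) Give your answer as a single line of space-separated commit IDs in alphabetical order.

After op 1 (branch): HEAD=main@A [exp=A main=A]
After op 2 (commit): HEAD=main@B [exp=A main=B]
After op 3 (checkout): HEAD=exp@A [exp=A main=B]
After op 4 (branch): HEAD=exp@A [exp=A feat=A main=B]
After op 5 (branch): HEAD=exp@A [exp=A feat=A main=B topic=A]
After op 6 (merge): HEAD=exp@C [exp=C feat=A main=B topic=A]
After op 7 (commit): HEAD=exp@D [exp=D feat=A main=B topic=A]

Answer: A C D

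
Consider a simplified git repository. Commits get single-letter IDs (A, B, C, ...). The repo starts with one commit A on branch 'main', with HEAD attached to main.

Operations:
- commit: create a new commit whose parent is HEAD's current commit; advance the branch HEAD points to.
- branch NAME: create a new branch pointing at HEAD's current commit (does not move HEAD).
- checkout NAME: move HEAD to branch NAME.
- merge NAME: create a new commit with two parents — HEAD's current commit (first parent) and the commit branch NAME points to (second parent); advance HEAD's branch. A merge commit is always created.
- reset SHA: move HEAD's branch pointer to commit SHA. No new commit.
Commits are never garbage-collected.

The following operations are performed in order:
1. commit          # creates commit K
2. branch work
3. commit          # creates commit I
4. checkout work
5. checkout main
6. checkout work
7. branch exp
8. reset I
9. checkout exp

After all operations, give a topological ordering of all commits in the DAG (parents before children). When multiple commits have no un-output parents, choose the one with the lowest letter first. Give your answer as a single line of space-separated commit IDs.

Answer: A K I

Derivation:
After op 1 (commit): HEAD=main@K [main=K]
After op 2 (branch): HEAD=main@K [main=K work=K]
After op 3 (commit): HEAD=main@I [main=I work=K]
After op 4 (checkout): HEAD=work@K [main=I work=K]
After op 5 (checkout): HEAD=main@I [main=I work=K]
After op 6 (checkout): HEAD=work@K [main=I work=K]
After op 7 (branch): HEAD=work@K [exp=K main=I work=K]
After op 8 (reset): HEAD=work@I [exp=K main=I work=I]
After op 9 (checkout): HEAD=exp@K [exp=K main=I work=I]
commit A: parents=[]
commit I: parents=['K']
commit K: parents=['A']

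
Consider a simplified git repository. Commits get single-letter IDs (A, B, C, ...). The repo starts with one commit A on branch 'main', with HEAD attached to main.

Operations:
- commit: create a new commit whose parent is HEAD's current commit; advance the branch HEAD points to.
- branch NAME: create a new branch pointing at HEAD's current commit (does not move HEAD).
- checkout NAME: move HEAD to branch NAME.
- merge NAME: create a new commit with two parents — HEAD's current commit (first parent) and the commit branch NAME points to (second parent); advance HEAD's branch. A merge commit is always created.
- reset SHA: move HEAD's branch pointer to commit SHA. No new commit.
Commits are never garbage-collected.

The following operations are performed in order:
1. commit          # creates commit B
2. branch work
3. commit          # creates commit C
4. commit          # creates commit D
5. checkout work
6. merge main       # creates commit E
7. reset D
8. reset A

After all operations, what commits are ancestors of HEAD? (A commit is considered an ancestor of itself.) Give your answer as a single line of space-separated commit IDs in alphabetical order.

After op 1 (commit): HEAD=main@B [main=B]
After op 2 (branch): HEAD=main@B [main=B work=B]
After op 3 (commit): HEAD=main@C [main=C work=B]
After op 4 (commit): HEAD=main@D [main=D work=B]
After op 5 (checkout): HEAD=work@B [main=D work=B]
After op 6 (merge): HEAD=work@E [main=D work=E]
After op 7 (reset): HEAD=work@D [main=D work=D]
After op 8 (reset): HEAD=work@A [main=D work=A]

Answer: A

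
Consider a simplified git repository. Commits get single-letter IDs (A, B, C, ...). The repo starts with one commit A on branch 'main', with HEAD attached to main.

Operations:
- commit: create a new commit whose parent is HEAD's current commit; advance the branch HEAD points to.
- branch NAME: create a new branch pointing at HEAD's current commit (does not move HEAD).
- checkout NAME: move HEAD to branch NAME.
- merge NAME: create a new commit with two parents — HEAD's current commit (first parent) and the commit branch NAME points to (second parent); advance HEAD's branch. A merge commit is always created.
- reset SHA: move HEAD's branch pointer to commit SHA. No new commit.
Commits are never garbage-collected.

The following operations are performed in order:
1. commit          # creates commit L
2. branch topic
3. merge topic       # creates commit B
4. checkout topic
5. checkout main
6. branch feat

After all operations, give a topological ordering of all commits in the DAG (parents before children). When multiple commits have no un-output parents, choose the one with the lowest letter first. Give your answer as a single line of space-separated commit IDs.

After op 1 (commit): HEAD=main@L [main=L]
After op 2 (branch): HEAD=main@L [main=L topic=L]
After op 3 (merge): HEAD=main@B [main=B topic=L]
After op 4 (checkout): HEAD=topic@L [main=B topic=L]
After op 5 (checkout): HEAD=main@B [main=B topic=L]
After op 6 (branch): HEAD=main@B [feat=B main=B topic=L]
commit A: parents=[]
commit B: parents=['L', 'L']
commit L: parents=['A']

Answer: A L B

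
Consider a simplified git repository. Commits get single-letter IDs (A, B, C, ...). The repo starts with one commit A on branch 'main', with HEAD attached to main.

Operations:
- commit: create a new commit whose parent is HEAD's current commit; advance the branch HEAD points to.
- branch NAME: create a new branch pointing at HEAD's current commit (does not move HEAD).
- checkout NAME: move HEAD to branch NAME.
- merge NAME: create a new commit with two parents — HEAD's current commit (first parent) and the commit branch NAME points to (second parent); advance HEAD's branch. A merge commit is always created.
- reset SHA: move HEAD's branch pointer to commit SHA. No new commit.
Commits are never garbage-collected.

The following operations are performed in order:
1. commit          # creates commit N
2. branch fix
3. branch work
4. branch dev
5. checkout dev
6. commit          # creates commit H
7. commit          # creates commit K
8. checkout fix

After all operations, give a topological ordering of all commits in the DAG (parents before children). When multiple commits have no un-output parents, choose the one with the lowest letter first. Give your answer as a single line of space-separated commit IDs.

Answer: A N H K

Derivation:
After op 1 (commit): HEAD=main@N [main=N]
After op 2 (branch): HEAD=main@N [fix=N main=N]
After op 3 (branch): HEAD=main@N [fix=N main=N work=N]
After op 4 (branch): HEAD=main@N [dev=N fix=N main=N work=N]
After op 5 (checkout): HEAD=dev@N [dev=N fix=N main=N work=N]
After op 6 (commit): HEAD=dev@H [dev=H fix=N main=N work=N]
After op 7 (commit): HEAD=dev@K [dev=K fix=N main=N work=N]
After op 8 (checkout): HEAD=fix@N [dev=K fix=N main=N work=N]
commit A: parents=[]
commit H: parents=['N']
commit K: parents=['H']
commit N: parents=['A']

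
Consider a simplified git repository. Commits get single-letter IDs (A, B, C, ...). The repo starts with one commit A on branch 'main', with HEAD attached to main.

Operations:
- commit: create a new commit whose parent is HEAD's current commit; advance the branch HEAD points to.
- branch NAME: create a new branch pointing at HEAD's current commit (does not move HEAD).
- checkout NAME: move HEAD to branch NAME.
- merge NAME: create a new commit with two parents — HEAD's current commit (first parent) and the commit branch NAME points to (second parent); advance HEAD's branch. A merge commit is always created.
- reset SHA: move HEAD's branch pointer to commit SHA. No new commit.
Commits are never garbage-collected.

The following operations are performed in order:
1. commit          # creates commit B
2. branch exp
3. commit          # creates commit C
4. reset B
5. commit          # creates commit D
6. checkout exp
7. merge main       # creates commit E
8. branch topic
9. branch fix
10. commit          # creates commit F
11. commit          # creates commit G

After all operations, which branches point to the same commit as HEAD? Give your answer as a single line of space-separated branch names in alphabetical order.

After op 1 (commit): HEAD=main@B [main=B]
After op 2 (branch): HEAD=main@B [exp=B main=B]
After op 3 (commit): HEAD=main@C [exp=B main=C]
After op 4 (reset): HEAD=main@B [exp=B main=B]
After op 5 (commit): HEAD=main@D [exp=B main=D]
After op 6 (checkout): HEAD=exp@B [exp=B main=D]
After op 7 (merge): HEAD=exp@E [exp=E main=D]
After op 8 (branch): HEAD=exp@E [exp=E main=D topic=E]
After op 9 (branch): HEAD=exp@E [exp=E fix=E main=D topic=E]
After op 10 (commit): HEAD=exp@F [exp=F fix=E main=D topic=E]
After op 11 (commit): HEAD=exp@G [exp=G fix=E main=D topic=E]

Answer: exp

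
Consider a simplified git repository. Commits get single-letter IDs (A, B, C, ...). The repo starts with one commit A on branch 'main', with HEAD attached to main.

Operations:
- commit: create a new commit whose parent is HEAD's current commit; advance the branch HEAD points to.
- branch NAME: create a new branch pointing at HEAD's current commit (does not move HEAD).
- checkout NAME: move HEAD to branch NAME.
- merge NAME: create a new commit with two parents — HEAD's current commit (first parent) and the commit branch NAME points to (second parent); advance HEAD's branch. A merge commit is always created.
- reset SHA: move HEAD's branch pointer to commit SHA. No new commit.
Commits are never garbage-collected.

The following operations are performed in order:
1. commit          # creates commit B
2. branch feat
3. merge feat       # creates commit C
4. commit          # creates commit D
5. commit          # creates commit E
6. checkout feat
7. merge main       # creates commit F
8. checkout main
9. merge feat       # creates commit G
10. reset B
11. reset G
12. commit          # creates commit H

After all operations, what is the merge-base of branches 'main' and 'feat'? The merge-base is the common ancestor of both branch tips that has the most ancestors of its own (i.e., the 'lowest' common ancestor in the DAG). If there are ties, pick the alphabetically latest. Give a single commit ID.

After op 1 (commit): HEAD=main@B [main=B]
After op 2 (branch): HEAD=main@B [feat=B main=B]
After op 3 (merge): HEAD=main@C [feat=B main=C]
After op 4 (commit): HEAD=main@D [feat=B main=D]
After op 5 (commit): HEAD=main@E [feat=B main=E]
After op 6 (checkout): HEAD=feat@B [feat=B main=E]
After op 7 (merge): HEAD=feat@F [feat=F main=E]
After op 8 (checkout): HEAD=main@E [feat=F main=E]
After op 9 (merge): HEAD=main@G [feat=F main=G]
After op 10 (reset): HEAD=main@B [feat=F main=B]
After op 11 (reset): HEAD=main@G [feat=F main=G]
After op 12 (commit): HEAD=main@H [feat=F main=H]
ancestors(main=H): ['A', 'B', 'C', 'D', 'E', 'F', 'G', 'H']
ancestors(feat=F): ['A', 'B', 'C', 'D', 'E', 'F']
common: ['A', 'B', 'C', 'D', 'E', 'F']

Answer: F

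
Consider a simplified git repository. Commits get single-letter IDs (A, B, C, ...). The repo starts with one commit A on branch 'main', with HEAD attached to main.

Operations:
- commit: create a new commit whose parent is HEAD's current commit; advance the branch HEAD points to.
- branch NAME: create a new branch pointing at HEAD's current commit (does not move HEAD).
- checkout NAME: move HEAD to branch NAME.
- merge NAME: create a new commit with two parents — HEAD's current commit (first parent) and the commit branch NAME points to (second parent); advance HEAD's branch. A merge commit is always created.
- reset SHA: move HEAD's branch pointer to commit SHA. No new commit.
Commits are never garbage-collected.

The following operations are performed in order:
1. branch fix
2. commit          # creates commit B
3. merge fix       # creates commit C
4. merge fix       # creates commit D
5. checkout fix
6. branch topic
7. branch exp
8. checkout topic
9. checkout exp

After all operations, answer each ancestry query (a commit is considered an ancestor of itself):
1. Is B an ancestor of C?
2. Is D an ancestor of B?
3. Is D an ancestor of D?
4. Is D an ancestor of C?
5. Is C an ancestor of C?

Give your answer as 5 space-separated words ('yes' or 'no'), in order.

After op 1 (branch): HEAD=main@A [fix=A main=A]
After op 2 (commit): HEAD=main@B [fix=A main=B]
After op 3 (merge): HEAD=main@C [fix=A main=C]
After op 4 (merge): HEAD=main@D [fix=A main=D]
After op 5 (checkout): HEAD=fix@A [fix=A main=D]
After op 6 (branch): HEAD=fix@A [fix=A main=D topic=A]
After op 7 (branch): HEAD=fix@A [exp=A fix=A main=D topic=A]
After op 8 (checkout): HEAD=topic@A [exp=A fix=A main=D topic=A]
After op 9 (checkout): HEAD=exp@A [exp=A fix=A main=D topic=A]
ancestors(C) = {A,B,C}; B in? yes
ancestors(B) = {A,B}; D in? no
ancestors(D) = {A,B,C,D}; D in? yes
ancestors(C) = {A,B,C}; D in? no
ancestors(C) = {A,B,C}; C in? yes

Answer: yes no yes no yes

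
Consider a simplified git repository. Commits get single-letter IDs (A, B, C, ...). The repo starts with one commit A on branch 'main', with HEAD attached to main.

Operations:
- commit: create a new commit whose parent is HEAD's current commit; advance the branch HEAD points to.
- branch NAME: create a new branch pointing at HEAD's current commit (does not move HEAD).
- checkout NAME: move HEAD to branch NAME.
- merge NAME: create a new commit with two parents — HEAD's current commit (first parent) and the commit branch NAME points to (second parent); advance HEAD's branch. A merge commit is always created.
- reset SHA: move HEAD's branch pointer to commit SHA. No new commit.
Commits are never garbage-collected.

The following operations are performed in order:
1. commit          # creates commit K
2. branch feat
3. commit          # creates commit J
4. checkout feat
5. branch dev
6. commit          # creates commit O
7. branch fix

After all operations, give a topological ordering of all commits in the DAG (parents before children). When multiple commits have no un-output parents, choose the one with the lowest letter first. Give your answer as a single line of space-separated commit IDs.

Answer: A K J O

Derivation:
After op 1 (commit): HEAD=main@K [main=K]
After op 2 (branch): HEAD=main@K [feat=K main=K]
After op 3 (commit): HEAD=main@J [feat=K main=J]
After op 4 (checkout): HEAD=feat@K [feat=K main=J]
After op 5 (branch): HEAD=feat@K [dev=K feat=K main=J]
After op 6 (commit): HEAD=feat@O [dev=K feat=O main=J]
After op 7 (branch): HEAD=feat@O [dev=K feat=O fix=O main=J]
commit A: parents=[]
commit J: parents=['K']
commit K: parents=['A']
commit O: parents=['K']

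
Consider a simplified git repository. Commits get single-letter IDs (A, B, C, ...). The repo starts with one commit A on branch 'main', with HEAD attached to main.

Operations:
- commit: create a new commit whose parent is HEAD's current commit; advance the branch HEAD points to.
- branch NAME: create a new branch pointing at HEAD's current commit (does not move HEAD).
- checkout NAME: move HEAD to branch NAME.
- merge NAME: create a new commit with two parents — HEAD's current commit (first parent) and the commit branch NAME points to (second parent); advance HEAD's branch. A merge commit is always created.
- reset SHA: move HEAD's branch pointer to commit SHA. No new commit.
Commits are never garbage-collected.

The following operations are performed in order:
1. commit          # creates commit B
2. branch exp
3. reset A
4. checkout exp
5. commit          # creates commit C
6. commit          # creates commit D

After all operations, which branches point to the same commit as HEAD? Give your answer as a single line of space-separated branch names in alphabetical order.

After op 1 (commit): HEAD=main@B [main=B]
After op 2 (branch): HEAD=main@B [exp=B main=B]
After op 3 (reset): HEAD=main@A [exp=B main=A]
After op 4 (checkout): HEAD=exp@B [exp=B main=A]
After op 5 (commit): HEAD=exp@C [exp=C main=A]
After op 6 (commit): HEAD=exp@D [exp=D main=A]

Answer: exp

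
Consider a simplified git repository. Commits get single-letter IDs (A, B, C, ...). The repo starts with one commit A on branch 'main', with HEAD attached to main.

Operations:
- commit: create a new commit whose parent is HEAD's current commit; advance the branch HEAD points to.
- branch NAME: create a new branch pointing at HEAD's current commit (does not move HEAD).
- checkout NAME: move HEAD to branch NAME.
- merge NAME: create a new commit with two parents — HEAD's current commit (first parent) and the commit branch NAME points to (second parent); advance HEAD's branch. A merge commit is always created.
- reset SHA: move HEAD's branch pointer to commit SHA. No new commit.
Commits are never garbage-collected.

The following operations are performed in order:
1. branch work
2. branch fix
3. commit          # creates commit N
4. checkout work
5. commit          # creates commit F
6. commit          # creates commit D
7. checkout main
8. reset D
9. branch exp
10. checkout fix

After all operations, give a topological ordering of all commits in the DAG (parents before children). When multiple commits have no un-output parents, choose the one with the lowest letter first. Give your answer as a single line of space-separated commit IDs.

Answer: A F D N

Derivation:
After op 1 (branch): HEAD=main@A [main=A work=A]
After op 2 (branch): HEAD=main@A [fix=A main=A work=A]
After op 3 (commit): HEAD=main@N [fix=A main=N work=A]
After op 4 (checkout): HEAD=work@A [fix=A main=N work=A]
After op 5 (commit): HEAD=work@F [fix=A main=N work=F]
After op 6 (commit): HEAD=work@D [fix=A main=N work=D]
After op 7 (checkout): HEAD=main@N [fix=A main=N work=D]
After op 8 (reset): HEAD=main@D [fix=A main=D work=D]
After op 9 (branch): HEAD=main@D [exp=D fix=A main=D work=D]
After op 10 (checkout): HEAD=fix@A [exp=D fix=A main=D work=D]
commit A: parents=[]
commit D: parents=['F']
commit F: parents=['A']
commit N: parents=['A']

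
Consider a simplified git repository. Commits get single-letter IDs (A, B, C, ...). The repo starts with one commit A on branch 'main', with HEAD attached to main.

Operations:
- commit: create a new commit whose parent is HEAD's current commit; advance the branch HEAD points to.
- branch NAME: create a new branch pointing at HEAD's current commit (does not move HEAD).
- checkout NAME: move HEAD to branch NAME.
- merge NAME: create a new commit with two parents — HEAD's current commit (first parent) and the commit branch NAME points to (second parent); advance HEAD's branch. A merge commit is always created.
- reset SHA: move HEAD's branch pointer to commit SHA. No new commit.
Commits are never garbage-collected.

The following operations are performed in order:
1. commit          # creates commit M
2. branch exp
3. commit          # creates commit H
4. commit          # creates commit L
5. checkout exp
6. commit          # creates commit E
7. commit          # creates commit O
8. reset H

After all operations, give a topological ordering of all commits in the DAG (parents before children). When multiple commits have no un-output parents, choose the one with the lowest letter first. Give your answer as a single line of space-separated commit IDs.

After op 1 (commit): HEAD=main@M [main=M]
After op 2 (branch): HEAD=main@M [exp=M main=M]
After op 3 (commit): HEAD=main@H [exp=M main=H]
After op 4 (commit): HEAD=main@L [exp=M main=L]
After op 5 (checkout): HEAD=exp@M [exp=M main=L]
After op 6 (commit): HEAD=exp@E [exp=E main=L]
After op 7 (commit): HEAD=exp@O [exp=O main=L]
After op 8 (reset): HEAD=exp@H [exp=H main=L]
commit A: parents=[]
commit E: parents=['M']
commit H: parents=['M']
commit L: parents=['H']
commit M: parents=['A']
commit O: parents=['E']

Answer: A M E H L O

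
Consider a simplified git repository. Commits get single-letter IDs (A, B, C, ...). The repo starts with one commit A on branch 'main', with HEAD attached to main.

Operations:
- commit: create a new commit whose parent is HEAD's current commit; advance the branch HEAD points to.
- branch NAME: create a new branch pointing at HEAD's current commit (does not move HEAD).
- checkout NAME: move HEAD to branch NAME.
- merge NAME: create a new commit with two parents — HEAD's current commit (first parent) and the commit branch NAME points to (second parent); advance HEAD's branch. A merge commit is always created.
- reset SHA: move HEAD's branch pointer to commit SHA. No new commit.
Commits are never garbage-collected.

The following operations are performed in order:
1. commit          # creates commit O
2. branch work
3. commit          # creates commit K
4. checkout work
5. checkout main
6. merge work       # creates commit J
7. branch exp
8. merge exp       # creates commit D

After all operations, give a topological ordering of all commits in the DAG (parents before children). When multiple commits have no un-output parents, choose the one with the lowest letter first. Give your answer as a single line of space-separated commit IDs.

Answer: A O K J D

Derivation:
After op 1 (commit): HEAD=main@O [main=O]
After op 2 (branch): HEAD=main@O [main=O work=O]
After op 3 (commit): HEAD=main@K [main=K work=O]
After op 4 (checkout): HEAD=work@O [main=K work=O]
After op 5 (checkout): HEAD=main@K [main=K work=O]
After op 6 (merge): HEAD=main@J [main=J work=O]
After op 7 (branch): HEAD=main@J [exp=J main=J work=O]
After op 8 (merge): HEAD=main@D [exp=J main=D work=O]
commit A: parents=[]
commit D: parents=['J', 'J']
commit J: parents=['K', 'O']
commit K: parents=['O']
commit O: parents=['A']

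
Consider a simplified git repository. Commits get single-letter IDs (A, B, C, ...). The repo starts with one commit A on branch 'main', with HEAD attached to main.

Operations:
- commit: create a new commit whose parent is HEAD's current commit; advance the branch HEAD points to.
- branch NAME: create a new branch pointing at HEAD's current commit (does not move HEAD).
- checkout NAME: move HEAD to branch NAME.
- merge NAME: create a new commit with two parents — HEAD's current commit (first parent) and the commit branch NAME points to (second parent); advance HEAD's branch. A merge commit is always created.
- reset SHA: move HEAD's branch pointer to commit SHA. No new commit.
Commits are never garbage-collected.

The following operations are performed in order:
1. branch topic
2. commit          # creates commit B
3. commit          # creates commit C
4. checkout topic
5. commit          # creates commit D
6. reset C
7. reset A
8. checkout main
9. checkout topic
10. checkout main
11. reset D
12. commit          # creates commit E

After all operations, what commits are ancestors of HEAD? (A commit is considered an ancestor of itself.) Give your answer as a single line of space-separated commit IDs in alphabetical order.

Answer: A D E

Derivation:
After op 1 (branch): HEAD=main@A [main=A topic=A]
After op 2 (commit): HEAD=main@B [main=B topic=A]
After op 3 (commit): HEAD=main@C [main=C topic=A]
After op 4 (checkout): HEAD=topic@A [main=C topic=A]
After op 5 (commit): HEAD=topic@D [main=C topic=D]
After op 6 (reset): HEAD=topic@C [main=C topic=C]
After op 7 (reset): HEAD=topic@A [main=C topic=A]
After op 8 (checkout): HEAD=main@C [main=C topic=A]
After op 9 (checkout): HEAD=topic@A [main=C topic=A]
After op 10 (checkout): HEAD=main@C [main=C topic=A]
After op 11 (reset): HEAD=main@D [main=D topic=A]
After op 12 (commit): HEAD=main@E [main=E topic=A]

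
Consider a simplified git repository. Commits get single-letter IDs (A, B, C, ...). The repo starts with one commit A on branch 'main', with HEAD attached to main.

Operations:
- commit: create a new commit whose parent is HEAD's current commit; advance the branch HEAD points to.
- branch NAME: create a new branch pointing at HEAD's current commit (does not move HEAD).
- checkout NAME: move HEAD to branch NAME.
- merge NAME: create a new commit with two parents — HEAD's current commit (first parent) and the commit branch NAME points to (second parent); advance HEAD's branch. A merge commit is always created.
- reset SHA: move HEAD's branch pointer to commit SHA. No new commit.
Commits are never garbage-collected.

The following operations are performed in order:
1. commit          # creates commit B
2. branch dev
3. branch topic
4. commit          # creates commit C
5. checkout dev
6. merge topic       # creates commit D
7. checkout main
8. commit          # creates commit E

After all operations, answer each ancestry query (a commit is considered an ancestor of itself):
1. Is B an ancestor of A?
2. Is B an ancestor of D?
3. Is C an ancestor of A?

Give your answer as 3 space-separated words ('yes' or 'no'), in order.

After op 1 (commit): HEAD=main@B [main=B]
After op 2 (branch): HEAD=main@B [dev=B main=B]
After op 3 (branch): HEAD=main@B [dev=B main=B topic=B]
After op 4 (commit): HEAD=main@C [dev=B main=C topic=B]
After op 5 (checkout): HEAD=dev@B [dev=B main=C topic=B]
After op 6 (merge): HEAD=dev@D [dev=D main=C topic=B]
After op 7 (checkout): HEAD=main@C [dev=D main=C topic=B]
After op 8 (commit): HEAD=main@E [dev=D main=E topic=B]
ancestors(A) = {A}; B in? no
ancestors(D) = {A,B,D}; B in? yes
ancestors(A) = {A}; C in? no

Answer: no yes no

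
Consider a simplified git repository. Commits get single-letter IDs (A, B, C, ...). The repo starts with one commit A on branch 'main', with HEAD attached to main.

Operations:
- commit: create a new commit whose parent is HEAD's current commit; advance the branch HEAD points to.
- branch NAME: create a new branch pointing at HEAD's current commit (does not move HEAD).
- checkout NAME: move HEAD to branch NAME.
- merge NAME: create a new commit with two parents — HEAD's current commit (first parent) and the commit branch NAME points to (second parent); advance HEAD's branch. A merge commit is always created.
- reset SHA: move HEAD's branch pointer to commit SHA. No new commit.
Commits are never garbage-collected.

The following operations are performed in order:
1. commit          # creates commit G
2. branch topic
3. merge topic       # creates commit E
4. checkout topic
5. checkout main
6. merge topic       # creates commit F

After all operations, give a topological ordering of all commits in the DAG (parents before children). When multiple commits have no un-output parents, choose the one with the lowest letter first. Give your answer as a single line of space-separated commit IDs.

After op 1 (commit): HEAD=main@G [main=G]
After op 2 (branch): HEAD=main@G [main=G topic=G]
After op 3 (merge): HEAD=main@E [main=E topic=G]
After op 4 (checkout): HEAD=topic@G [main=E topic=G]
After op 5 (checkout): HEAD=main@E [main=E topic=G]
After op 6 (merge): HEAD=main@F [main=F topic=G]
commit A: parents=[]
commit E: parents=['G', 'G']
commit F: parents=['E', 'G']
commit G: parents=['A']

Answer: A G E F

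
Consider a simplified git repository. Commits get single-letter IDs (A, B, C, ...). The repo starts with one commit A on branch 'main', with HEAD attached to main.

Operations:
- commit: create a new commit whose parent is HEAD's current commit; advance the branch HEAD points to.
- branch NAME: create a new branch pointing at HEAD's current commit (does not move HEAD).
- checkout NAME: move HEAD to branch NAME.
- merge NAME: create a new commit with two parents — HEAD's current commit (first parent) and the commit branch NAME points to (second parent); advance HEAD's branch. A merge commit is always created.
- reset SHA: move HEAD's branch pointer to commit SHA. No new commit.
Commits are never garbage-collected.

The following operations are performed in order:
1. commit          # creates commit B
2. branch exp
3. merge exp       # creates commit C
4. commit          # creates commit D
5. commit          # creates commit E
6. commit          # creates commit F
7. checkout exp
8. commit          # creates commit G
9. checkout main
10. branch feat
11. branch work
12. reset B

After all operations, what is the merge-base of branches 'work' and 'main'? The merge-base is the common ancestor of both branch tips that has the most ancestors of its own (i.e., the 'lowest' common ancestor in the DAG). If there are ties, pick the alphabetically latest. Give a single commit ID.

After op 1 (commit): HEAD=main@B [main=B]
After op 2 (branch): HEAD=main@B [exp=B main=B]
After op 3 (merge): HEAD=main@C [exp=B main=C]
After op 4 (commit): HEAD=main@D [exp=B main=D]
After op 5 (commit): HEAD=main@E [exp=B main=E]
After op 6 (commit): HEAD=main@F [exp=B main=F]
After op 7 (checkout): HEAD=exp@B [exp=B main=F]
After op 8 (commit): HEAD=exp@G [exp=G main=F]
After op 9 (checkout): HEAD=main@F [exp=G main=F]
After op 10 (branch): HEAD=main@F [exp=G feat=F main=F]
After op 11 (branch): HEAD=main@F [exp=G feat=F main=F work=F]
After op 12 (reset): HEAD=main@B [exp=G feat=F main=B work=F]
ancestors(work=F): ['A', 'B', 'C', 'D', 'E', 'F']
ancestors(main=B): ['A', 'B']
common: ['A', 'B']

Answer: B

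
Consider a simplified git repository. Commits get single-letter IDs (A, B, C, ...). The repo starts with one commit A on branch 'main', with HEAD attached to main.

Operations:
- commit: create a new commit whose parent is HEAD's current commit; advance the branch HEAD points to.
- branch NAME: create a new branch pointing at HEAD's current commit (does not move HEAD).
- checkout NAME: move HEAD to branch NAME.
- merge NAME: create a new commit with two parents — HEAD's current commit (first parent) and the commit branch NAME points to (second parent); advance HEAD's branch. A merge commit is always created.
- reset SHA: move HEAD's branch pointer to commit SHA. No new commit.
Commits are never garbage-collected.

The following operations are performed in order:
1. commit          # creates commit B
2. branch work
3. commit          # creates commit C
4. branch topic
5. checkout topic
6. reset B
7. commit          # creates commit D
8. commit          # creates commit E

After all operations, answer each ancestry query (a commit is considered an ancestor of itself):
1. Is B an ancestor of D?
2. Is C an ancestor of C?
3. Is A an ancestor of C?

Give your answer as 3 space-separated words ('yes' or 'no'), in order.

Answer: yes yes yes

Derivation:
After op 1 (commit): HEAD=main@B [main=B]
After op 2 (branch): HEAD=main@B [main=B work=B]
After op 3 (commit): HEAD=main@C [main=C work=B]
After op 4 (branch): HEAD=main@C [main=C topic=C work=B]
After op 5 (checkout): HEAD=topic@C [main=C topic=C work=B]
After op 6 (reset): HEAD=topic@B [main=C topic=B work=B]
After op 7 (commit): HEAD=topic@D [main=C topic=D work=B]
After op 8 (commit): HEAD=topic@E [main=C topic=E work=B]
ancestors(D) = {A,B,D}; B in? yes
ancestors(C) = {A,B,C}; C in? yes
ancestors(C) = {A,B,C}; A in? yes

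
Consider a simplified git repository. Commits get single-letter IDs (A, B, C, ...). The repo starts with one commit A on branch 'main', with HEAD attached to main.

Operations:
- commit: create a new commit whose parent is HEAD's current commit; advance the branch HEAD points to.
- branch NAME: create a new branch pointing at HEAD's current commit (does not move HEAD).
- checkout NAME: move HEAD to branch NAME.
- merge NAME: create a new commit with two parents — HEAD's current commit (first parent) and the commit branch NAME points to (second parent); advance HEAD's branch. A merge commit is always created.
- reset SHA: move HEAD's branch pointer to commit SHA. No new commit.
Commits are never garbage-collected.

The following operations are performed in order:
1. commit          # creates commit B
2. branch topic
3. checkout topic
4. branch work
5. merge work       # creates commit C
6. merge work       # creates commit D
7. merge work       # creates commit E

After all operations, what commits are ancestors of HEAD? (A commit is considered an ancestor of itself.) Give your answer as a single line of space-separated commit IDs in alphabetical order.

Answer: A B C D E

Derivation:
After op 1 (commit): HEAD=main@B [main=B]
After op 2 (branch): HEAD=main@B [main=B topic=B]
After op 3 (checkout): HEAD=topic@B [main=B topic=B]
After op 4 (branch): HEAD=topic@B [main=B topic=B work=B]
After op 5 (merge): HEAD=topic@C [main=B topic=C work=B]
After op 6 (merge): HEAD=topic@D [main=B topic=D work=B]
After op 7 (merge): HEAD=topic@E [main=B topic=E work=B]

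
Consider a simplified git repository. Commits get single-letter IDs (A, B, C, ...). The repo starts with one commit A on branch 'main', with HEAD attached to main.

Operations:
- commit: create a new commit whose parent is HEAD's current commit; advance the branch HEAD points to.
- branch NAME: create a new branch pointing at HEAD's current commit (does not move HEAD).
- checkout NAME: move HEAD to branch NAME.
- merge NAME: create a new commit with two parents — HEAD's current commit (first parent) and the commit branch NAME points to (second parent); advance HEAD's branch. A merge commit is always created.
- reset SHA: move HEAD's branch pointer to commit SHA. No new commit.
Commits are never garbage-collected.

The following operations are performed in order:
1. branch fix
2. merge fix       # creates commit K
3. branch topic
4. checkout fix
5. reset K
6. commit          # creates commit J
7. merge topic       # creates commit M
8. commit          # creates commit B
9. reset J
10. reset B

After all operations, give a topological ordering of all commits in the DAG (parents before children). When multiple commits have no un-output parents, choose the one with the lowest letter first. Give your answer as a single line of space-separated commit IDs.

After op 1 (branch): HEAD=main@A [fix=A main=A]
After op 2 (merge): HEAD=main@K [fix=A main=K]
After op 3 (branch): HEAD=main@K [fix=A main=K topic=K]
After op 4 (checkout): HEAD=fix@A [fix=A main=K topic=K]
After op 5 (reset): HEAD=fix@K [fix=K main=K topic=K]
After op 6 (commit): HEAD=fix@J [fix=J main=K topic=K]
After op 7 (merge): HEAD=fix@M [fix=M main=K topic=K]
After op 8 (commit): HEAD=fix@B [fix=B main=K topic=K]
After op 9 (reset): HEAD=fix@J [fix=J main=K topic=K]
After op 10 (reset): HEAD=fix@B [fix=B main=K topic=K]
commit A: parents=[]
commit B: parents=['M']
commit J: parents=['K']
commit K: parents=['A', 'A']
commit M: parents=['J', 'K']

Answer: A K J M B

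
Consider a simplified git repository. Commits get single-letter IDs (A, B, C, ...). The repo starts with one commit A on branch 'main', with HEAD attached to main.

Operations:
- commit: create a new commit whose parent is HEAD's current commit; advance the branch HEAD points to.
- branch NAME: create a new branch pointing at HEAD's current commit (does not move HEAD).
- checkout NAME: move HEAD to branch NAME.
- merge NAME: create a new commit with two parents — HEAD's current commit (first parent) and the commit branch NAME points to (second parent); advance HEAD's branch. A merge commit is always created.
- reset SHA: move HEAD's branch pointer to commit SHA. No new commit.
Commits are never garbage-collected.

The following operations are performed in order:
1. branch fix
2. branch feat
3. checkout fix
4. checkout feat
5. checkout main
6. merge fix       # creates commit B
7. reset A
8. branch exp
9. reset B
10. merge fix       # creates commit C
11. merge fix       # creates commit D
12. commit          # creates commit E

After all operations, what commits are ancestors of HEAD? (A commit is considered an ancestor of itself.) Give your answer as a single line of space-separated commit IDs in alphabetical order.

After op 1 (branch): HEAD=main@A [fix=A main=A]
After op 2 (branch): HEAD=main@A [feat=A fix=A main=A]
After op 3 (checkout): HEAD=fix@A [feat=A fix=A main=A]
After op 4 (checkout): HEAD=feat@A [feat=A fix=A main=A]
After op 5 (checkout): HEAD=main@A [feat=A fix=A main=A]
After op 6 (merge): HEAD=main@B [feat=A fix=A main=B]
After op 7 (reset): HEAD=main@A [feat=A fix=A main=A]
After op 8 (branch): HEAD=main@A [exp=A feat=A fix=A main=A]
After op 9 (reset): HEAD=main@B [exp=A feat=A fix=A main=B]
After op 10 (merge): HEAD=main@C [exp=A feat=A fix=A main=C]
After op 11 (merge): HEAD=main@D [exp=A feat=A fix=A main=D]
After op 12 (commit): HEAD=main@E [exp=A feat=A fix=A main=E]

Answer: A B C D E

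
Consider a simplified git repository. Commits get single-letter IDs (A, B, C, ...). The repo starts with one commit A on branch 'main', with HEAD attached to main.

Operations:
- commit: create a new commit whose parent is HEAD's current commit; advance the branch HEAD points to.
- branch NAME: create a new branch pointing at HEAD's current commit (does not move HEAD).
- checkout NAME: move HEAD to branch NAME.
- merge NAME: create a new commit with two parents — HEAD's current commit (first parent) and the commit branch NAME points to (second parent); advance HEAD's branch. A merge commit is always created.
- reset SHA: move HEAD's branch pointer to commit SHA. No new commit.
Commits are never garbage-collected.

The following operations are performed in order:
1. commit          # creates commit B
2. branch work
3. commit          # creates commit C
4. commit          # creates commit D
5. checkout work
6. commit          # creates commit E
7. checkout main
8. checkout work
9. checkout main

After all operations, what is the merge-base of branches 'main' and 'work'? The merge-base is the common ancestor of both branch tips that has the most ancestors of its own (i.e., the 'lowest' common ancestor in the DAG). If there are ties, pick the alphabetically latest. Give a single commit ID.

After op 1 (commit): HEAD=main@B [main=B]
After op 2 (branch): HEAD=main@B [main=B work=B]
After op 3 (commit): HEAD=main@C [main=C work=B]
After op 4 (commit): HEAD=main@D [main=D work=B]
After op 5 (checkout): HEAD=work@B [main=D work=B]
After op 6 (commit): HEAD=work@E [main=D work=E]
After op 7 (checkout): HEAD=main@D [main=D work=E]
After op 8 (checkout): HEAD=work@E [main=D work=E]
After op 9 (checkout): HEAD=main@D [main=D work=E]
ancestors(main=D): ['A', 'B', 'C', 'D']
ancestors(work=E): ['A', 'B', 'E']
common: ['A', 'B']

Answer: B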